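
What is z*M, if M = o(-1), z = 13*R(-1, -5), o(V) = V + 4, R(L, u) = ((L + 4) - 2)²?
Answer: 39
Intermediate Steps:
R(L, u) = (2 + L)² (R(L, u) = ((4 + L) - 2)² = (2 + L)²)
o(V) = 4 + V
z = 13 (z = 13*(2 - 1)² = 13*1² = 13*1 = 13)
M = 3 (M = 4 - 1 = 3)
z*M = 13*3 = 39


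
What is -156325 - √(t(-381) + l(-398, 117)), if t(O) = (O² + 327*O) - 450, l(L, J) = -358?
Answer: -156325 - √19766 ≈ -1.5647e+5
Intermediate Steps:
t(O) = -450 + O² + 327*O
-156325 - √(t(-381) + l(-398, 117)) = -156325 - √((-450 + (-381)² + 327*(-381)) - 358) = -156325 - √((-450 + 145161 - 124587) - 358) = -156325 - √(20124 - 358) = -156325 - √19766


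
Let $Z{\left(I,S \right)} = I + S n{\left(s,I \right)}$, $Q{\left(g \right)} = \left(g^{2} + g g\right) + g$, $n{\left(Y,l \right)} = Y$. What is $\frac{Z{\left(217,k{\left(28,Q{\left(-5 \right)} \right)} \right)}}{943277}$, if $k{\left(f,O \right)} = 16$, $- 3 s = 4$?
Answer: $\frac{587}{2829831} \approx 0.00020743$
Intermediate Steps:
$s = - \frac{4}{3}$ ($s = \left(- \frac{1}{3}\right) 4 = - \frac{4}{3} \approx -1.3333$)
$Q{\left(g \right)} = g + 2 g^{2}$ ($Q{\left(g \right)} = \left(g^{2} + g^{2}\right) + g = 2 g^{2} + g = g + 2 g^{2}$)
$Z{\left(I,S \right)} = I - \frac{4 S}{3}$ ($Z{\left(I,S \right)} = I + S \left(- \frac{4}{3}\right) = I - \frac{4 S}{3}$)
$\frac{Z{\left(217,k{\left(28,Q{\left(-5 \right)} \right)} \right)}}{943277} = \frac{217 - \frac{64}{3}}{943277} = \left(217 - \frac{64}{3}\right) \frac{1}{943277} = \frac{587}{3} \cdot \frac{1}{943277} = \frac{587}{2829831}$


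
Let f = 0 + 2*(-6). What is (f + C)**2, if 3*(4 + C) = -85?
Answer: 17689/9 ≈ 1965.4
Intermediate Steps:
C = -97/3 (C = -4 + (1/3)*(-85) = -4 - 85/3 = -97/3 ≈ -32.333)
f = -12 (f = 0 - 12 = -12)
(f + C)**2 = (-12 - 97/3)**2 = (-133/3)**2 = 17689/9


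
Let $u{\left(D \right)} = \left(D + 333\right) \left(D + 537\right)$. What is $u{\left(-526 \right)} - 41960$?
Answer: $-44083$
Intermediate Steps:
$u{\left(D \right)} = \left(333 + D\right) \left(537 + D\right)$
$u{\left(-526 \right)} - 41960 = \left(178821 + \left(-526\right)^{2} + 870 \left(-526\right)\right) - 41960 = \left(178821 + 276676 - 457620\right) - 41960 = -2123 - 41960 = -44083$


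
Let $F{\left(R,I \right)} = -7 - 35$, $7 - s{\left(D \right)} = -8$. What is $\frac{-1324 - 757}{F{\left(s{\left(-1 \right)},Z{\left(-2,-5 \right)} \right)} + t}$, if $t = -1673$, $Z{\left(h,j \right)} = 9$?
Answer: $\frac{2081}{1715} \approx 1.2134$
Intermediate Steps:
$s{\left(D \right)} = 15$ ($s{\left(D \right)} = 7 - -8 = 7 + 8 = 15$)
$F{\left(R,I \right)} = -42$ ($F{\left(R,I \right)} = -7 - 35 = -42$)
$\frac{-1324 - 757}{F{\left(s{\left(-1 \right)},Z{\left(-2,-5 \right)} \right)} + t} = \frac{-1324 - 757}{-42 - 1673} = - \frac{2081}{-1715} = \left(-2081\right) \left(- \frac{1}{1715}\right) = \frac{2081}{1715}$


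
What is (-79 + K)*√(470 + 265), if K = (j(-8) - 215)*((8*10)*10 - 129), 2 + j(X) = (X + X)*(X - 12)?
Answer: 483238*√15 ≈ 1.8716e+6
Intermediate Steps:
j(X) = -2 + 2*X*(-12 + X) (j(X) = -2 + (X + X)*(X - 12) = -2 + (2*X)*(-12 + X) = -2 + 2*X*(-12 + X))
K = 69113 (K = ((-2 - 24*(-8) + 2*(-8)²) - 215)*((8*10)*10 - 129) = ((-2 + 192 + 2*64) - 215)*(80*10 - 129) = ((-2 + 192 + 128) - 215)*(800 - 129) = (318 - 215)*671 = 103*671 = 69113)
(-79 + K)*√(470 + 265) = (-79 + 69113)*√(470 + 265) = 69034*√735 = 69034*(7*√15) = 483238*√15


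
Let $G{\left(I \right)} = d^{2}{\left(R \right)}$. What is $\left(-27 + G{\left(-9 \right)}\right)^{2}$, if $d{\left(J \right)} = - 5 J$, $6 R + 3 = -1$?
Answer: $\frac{20449}{81} \approx 252.46$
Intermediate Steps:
$R = - \frac{2}{3}$ ($R = - \frac{1}{2} + \frac{1}{6} \left(-1\right) = - \frac{1}{2} - \frac{1}{6} = - \frac{2}{3} \approx -0.66667$)
$G{\left(I \right)} = \frac{100}{9}$ ($G{\left(I \right)} = \left(\left(-5\right) \left(- \frac{2}{3}\right)\right)^{2} = \left(\frac{10}{3}\right)^{2} = \frac{100}{9}$)
$\left(-27 + G{\left(-9 \right)}\right)^{2} = \left(-27 + \frac{100}{9}\right)^{2} = \left(- \frac{143}{9}\right)^{2} = \frac{20449}{81}$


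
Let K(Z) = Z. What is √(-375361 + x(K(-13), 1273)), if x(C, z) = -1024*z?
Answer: I*√1678913 ≈ 1295.7*I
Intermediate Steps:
√(-375361 + x(K(-13), 1273)) = √(-375361 - 1024*1273) = √(-375361 - 1303552) = √(-1678913) = I*√1678913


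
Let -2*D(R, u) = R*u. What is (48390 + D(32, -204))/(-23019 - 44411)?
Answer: -25827/33715 ≈ -0.76604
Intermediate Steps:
D(R, u) = -R*u/2
(48390 + D(32, -204))/(-23019 - 44411) = (48390 - 1/2*32*(-204))/(-23019 - 44411) = (48390 + 3264)/(-67430) = 51654*(-1/67430) = -25827/33715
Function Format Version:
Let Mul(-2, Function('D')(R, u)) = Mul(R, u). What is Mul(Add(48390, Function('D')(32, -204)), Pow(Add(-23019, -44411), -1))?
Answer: Rational(-25827, 33715) ≈ -0.76604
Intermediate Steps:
Function('D')(R, u) = Mul(Rational(-1, 2), R, u) (Function('D')(R, u) = Mul(Rational(-1, 2), Mul(R, u)) = Mul(Rational(-1, 2), R, u))
Mul(Add(48390, Function('D')(32, -204)), Pow(Add(-23019, -44411), -1)) = Mul(Add(48390, Mul(Rational(-1, 2), 32, -204)), Pow(Add(-23019, -44411), -1)) = Mul(Add(48390, 3264), Pow(-67430, -1)) = Mul(51654, Rational(-1, 67430)) = Rational(-25827, 33715)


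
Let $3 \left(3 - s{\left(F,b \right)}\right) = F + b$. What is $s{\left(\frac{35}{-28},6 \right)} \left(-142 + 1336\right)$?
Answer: $\frac{3383}{2} \approx 1691.5$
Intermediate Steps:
$s{\left(F,b \right)} = 3 - \frac{F}{3} - \frac{b}{3}$ ($s{\left(F,b \right)} = 3 - \frac{F + b}{3} = 3 - \left(\frac{F}{3} + \frac{b}{3}\right) = 3 - \frac{F}{3} - \frac{b}{3}$)
$s{\left(\frac{35}{-28},6 \right)} \left(-142 + 1336\right) = \left(3 - \frac{35 \frac{1}{-28}}{3} - 2\right) \left(-142 + 1336\right) = \left(3 - \frac{35 \left(- \frac{1}{28}\right)}{3} - 2\right) 1194 = \left(3 - - \frac{5}{12} - 2\right) 1194 = \left(3 + \frac{5}{12} - 2\right) 1194 = \frac{17}{12} \cdot 1194 = \frac{3383}{2}$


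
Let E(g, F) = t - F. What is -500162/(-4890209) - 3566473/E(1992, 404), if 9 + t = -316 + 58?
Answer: 17441133971559/3281330239 ≈ 5315.3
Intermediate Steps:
t = -267 (t = -9 + (-316 + 58) = -9 - 258 = -267)
E(g, F) = -267 - F
-500162/(-4890209) - 3566473/E(1992, 404) = -500162/(-4890209) - 3566473/(-267 - 1*404) = -500162*(-1/4890209) - 3566473/(-267 - 404) = 500162/4890209 - 3566473/(-671) = 500162/4890209 - 3566473*(-1/671) = 500162/4890209 + 3566473/671 = 17441133971559/3281330239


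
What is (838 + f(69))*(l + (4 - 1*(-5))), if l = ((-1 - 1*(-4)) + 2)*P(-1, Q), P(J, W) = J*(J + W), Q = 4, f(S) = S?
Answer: -5442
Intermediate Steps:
l = -15 (l = ((-1 - 1*(-4)) + 2)*(-(-1 + 4)) = ((-1 + 4) + 2)*(-1*3) = (3 + 2)*(-3) = 5*(-3) = -15)
(838 + f(69))*(l + (4 - 1*(-5))) = (838 + 69)*(-15 + (4 - 1*(-5))) = 907*(-15 + (4 + 5)) = 907*(-15 + 9) = 907*(-6) = -5442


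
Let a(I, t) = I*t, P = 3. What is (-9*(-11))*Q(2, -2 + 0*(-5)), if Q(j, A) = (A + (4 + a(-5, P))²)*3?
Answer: 35343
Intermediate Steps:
Q(j, A) = 363 + 3*A (Q(j, A) = (A + (4 - 5*3)²)*3 = (A + (4 - 15)²)*3 = (A + (-11)²)*3 = (A + 121)*3 = (121 + A)*3 = 363 + 3*A)
(-9*(-11))*Q(2, -2 + 0*(-5)) = (-9*(-11))*(363 + 3*(-2 + 0*(-5))) = 99*(363 + 3*(-2 + 0)) = 99*(363 + 3*(-2)) = 99*(363 - 6) = 99*357 = 35343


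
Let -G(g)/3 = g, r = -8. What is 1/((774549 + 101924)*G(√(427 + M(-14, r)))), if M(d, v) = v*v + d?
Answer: -√53/418077621 ≈ -1.7413e-8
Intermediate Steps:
M(d, v) = d + v² (M(d, v) = v² + d = d + v²)
G(g) = -3*g
1/((774549 + 101924)*G(√(427 + M(-14, r)))) = 1/((774549 + 101924)*((-3*√(427 + (-14 + (-8)²))))) = 1/(876473*((-3*√(427 + (-14 + 64))))) = 1/(876473*((-3*√(427 + 50)))) = 1/(876473*((-9*√53))) = (-√53/477)/876473 = -√53/418077621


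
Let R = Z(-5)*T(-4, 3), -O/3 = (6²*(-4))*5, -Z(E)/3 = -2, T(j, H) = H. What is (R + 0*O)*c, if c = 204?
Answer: 3672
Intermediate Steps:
Z(E) = 6 (Z(E) = -3*(-2) = 6)
O = 2160 (O = -3*6²*(-4)*5 = -3*36*(-4)*5 = -(-432)*5 = -3*(-720) = 2160)
R = 18 (R = 6*3 = 18)
(R + 0*O)*c = (18 + 0*2160)*204 = (18 + 0)*204 = 18*204 = 3672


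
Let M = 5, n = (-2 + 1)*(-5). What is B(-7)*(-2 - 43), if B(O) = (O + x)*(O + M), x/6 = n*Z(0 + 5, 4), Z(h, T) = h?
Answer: 12870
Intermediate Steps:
n = 5 (n = -1*(-5) = 5)
x = 150 (x = 6*(5*(0 + 5)) = 6*(5*5) = 6*25 = 150)
B(O) = (5 + O)*(150 + O) (B(O) = (O + 150)*(O + 5) = (150 + O)*(5 + O) = (5 + O)*(150 + O))
B(-7)*(-2 - 43) = (750 + (-7)² + 155*(-7))*(-2 - 43) = (750 + 49 - 1085)*(-45) = -286*(-45) = 12870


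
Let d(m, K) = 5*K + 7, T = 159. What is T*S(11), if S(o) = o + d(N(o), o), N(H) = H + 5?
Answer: 11607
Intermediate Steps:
N(H) = 5 + H
d(m, K) = 7 + 5*K
S(o) = 7 + 6*o (S(o) = o + (7 + 5*o) = 7 + 6*o)
T*S(11) = 159*(7 + 6*11) = 159*(7 + 66) = 159*73 = 11607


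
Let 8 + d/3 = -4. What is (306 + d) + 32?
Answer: 302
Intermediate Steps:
d = -36 (d = -24 + 3*(-4) = -24 - 12 = -36)
(306 + d) + 32 = (306 - 36) + 32 = 270 + 32 = 302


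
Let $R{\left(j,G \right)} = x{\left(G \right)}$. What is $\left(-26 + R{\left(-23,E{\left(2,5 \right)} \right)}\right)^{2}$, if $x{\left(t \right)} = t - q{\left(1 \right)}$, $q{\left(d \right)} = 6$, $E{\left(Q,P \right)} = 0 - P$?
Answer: $1369$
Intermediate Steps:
$E{\left(Q,P \right)} = - P$
$x{\left(t \right)} = -6 + t$ ($x{\left(t \right)} = t - 6 = -6 + t$)
$R{\left(j,G \right)} = -6 + G$
$\left(-26 + R{\left(-23,E{\left(2,5 \right)} \right)}\right)^{2} = \left(-26 - 11\right)^{2} = \left(-37\right)^{2} = 1369$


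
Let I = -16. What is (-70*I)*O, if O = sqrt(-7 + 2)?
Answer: 1120*I*sqrt(5) ≈ 2504.4*I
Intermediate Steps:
O = I*sqrt(5) (O = sqrt(-5) = I*sqrt(5) ≈ 2.2361*I)
(-70*I)*O = (-70*(-16))*(I*sqrt(5)) = 1120*(I*sqrt(5)) = 1120*I*sqrt(5)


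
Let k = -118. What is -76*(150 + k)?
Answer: -2432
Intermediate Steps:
-76*(150 + k) = -76*(150 - 118) = -76*32 = -2432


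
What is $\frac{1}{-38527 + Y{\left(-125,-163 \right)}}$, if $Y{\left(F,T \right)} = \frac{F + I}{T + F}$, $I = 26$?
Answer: $- \frac{32}{1232853} \approx -2.5956 \cdot 10^{-5}$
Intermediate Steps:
$Y{\left(F,T \right)} = \frac{26 + F}{F + T}$ ($Y{\left(F,T \right)} = \frac{F + 26}{T + F} = \frac{26 + F}{F + T}$)
$\frac{1}{-38527 + Y{\left(-125,-163 \right)}} = \frac{1}{-38527 + \frac{26 - 125}{-125 - 163}} = \frac{1}{-38527 + \frac{1}{-288} \left(-99\right)} = \frac{1}{-38527 - - \frac{11}{32}} = \frac{1}{-38527 + \frac{11}{32}} = \frac{1}{- \frac{1232853}{32}} = - \frac{32}{1232853}$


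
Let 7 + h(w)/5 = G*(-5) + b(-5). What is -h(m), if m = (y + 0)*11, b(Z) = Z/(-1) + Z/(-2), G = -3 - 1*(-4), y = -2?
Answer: 45/2 ≈ 22.500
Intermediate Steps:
G = 1 (G = -3 + 4 = 1)
b(Z) = -3*Z/2 (b(Z) = Z*(-1) + Z*(-½) = -Z - Z/2 = -3*Z/2)
m = -22 (m = (-2 + 0)*11 = -2*11 = -22)
h(w) = -45/2 (h(w) = -35 + 5*(1*(-5) - 3/2*(-5)) = -35 + 5*(-5 + 15/2) = -35 + 5*(5/2) = -35 + 25/2 = -45/2)
-h(m) = -1*(-45/2) = 45/2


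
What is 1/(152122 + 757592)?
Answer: 1/909714 ≈ 1.0992e-6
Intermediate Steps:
1/(152122 + 757592) = 1/909714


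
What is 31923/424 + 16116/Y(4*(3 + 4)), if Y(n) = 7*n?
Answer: 3272523/20776 ≈ 157.51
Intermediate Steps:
31923/424 + 16116/Y(4*(3 + 4)) = 31923/424 + 16116/((7*(4*(3 + 4)))) = 31923*(1/424) + 16116/((7*(4*7))) = 31923/424 + 16116/((7*28)) = 31923/424 + 16116/196 = 31923/424 + 16116*(1/196) = 31923/424 + 4029/49 = 3272523/20776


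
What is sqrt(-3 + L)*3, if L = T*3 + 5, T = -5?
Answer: 3*I*sqrt(13) ≈ 10.817*I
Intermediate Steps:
L = -10 (L = -5*3 + 5 = -15 + 5 = -10)
sqrt(-3 + L)*3 = sqrt(-3 - 10)*3 = sqrt(-13)*3 = (I*sqrt(13))*3 = 3*I*sqrt(13)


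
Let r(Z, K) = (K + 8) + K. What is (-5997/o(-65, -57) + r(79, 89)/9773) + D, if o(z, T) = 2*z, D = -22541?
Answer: -28579482229/1270490 ≈ -22495.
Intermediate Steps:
r(Z, K) = 8 + 2*K (r(Z, K) = (8 + K) + K = 8 + 2*K)
(-5997/o(-65, -57) + r(79, 89)/9773) + D = (-5997/(2*(-65)) + (8 + 2*89)/9773) - 22541 = (-5997/(-130) + (8 + 178)*(1/9773)) - 22541 = (-5997*(-1/130) + 186*(1/9773)) - 22541 = (5997/130 + 186/9773) - 22541 = 58632861/1270490 - 22541 = -28579482229/1270490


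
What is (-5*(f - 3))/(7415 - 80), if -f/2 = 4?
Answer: 11/1467 ≈ 0.0074983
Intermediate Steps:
f = -8 (f = -2*4 = -8)
(-5*(f - 3))/(7415 - 80) = (-5*(-8 - 3))/(7415 - 80) = -5*(-11)/7335 = 55*(1/7335) = 11/1467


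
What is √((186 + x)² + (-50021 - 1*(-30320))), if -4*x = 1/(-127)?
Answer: √3844052257/508 ≈ 122.05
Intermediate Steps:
x = 1/508 (x = -¼/(-127) = -¼*(-1/127) = 1/508 ≈ 0.0019685)
√((186 + x)² + (-50021 - 1*(-30320))) = √((186 + 1/508)² + (-50021 - 1*(-30320))) = √((94489/508)² + (-50021 + 30320)) = √(8928171121/258064 - 19701) = √(3844052257/258064) = √3844052257/508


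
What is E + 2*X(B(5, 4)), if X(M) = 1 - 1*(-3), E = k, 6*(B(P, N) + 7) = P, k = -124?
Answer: -116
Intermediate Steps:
B(P, N) = -7 + P/6
E = -124
X(M) = 4 (X(M) = 1 + 3 = 4)
E + 2*X(B(5, 4)) = -124 + 2*4 = -124 + 8 = -116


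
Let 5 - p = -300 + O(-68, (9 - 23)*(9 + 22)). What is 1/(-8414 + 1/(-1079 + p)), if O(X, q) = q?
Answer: -340/2860761 ≈ -0.00011885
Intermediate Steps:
p = 739 (p = 5 - (-300 + (9 - 23)*(9 + 22)) = 5 - (-300 - 14*31) = 5 - (-300 - 434) = 5 - 1*(-734) = 5 + 734 = 739)
1/(-8414 + 1/(-1079 + p)) = 1/(-8414 + 1/(-1079 + 739)) = 1/(-8414 + 1/(-340)) = 1/(-8414 - 1/340) = 1/(-2860761/340) = -340/2860761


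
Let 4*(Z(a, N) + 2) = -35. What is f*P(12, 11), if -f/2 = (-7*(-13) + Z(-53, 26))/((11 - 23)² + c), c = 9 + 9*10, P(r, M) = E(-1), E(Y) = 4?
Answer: -214/81 ≈ -2.6420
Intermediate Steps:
P(r, M) = 4
c = 99 (c = 9 + 90 = 99)
Z(a, N) = -43/4 (Z(a, N) = -2 + (¼)*(-35) = -2 - 35/4 = -43/4)
f = -107/162 (f = -2*(-7*(-13) - 43/4)/((11 - 23)² + 99) = -2*(91 - 43/4)/((-12)² + 99) = -321/(2*(144 + 99)) = -321/(2*243) = -2*107/324 = -107/162 ≈ -0.66049)
f*P(12, 11) = -107/162*4 = -214/81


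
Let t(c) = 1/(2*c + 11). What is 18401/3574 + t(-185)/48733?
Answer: 321928196373/62527655378 ≈ 5.1486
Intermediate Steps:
t(c) = 1/(11 + 2*c)
18401/3574 + t(-185)/48733 = 18401/3574 + 1/((11 + 2*(-185))*48733) = 18401*(1/3574) + (1/48733)/(11 - 370) = 18401/3574 + (1/48733)/(-359) = 18401/3574 - 1/359*1/48733 = 18401/3574 - 1/17495147 = 321928196373/62527655378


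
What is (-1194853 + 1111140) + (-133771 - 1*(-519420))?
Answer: 301936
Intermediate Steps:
(-1194853 + 1111140) + (-133771 - 1*(-519420)) = -83713 + (-133771 + 519420) = -83713 + 385649 = 301936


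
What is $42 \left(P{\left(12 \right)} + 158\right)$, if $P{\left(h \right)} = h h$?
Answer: $12684$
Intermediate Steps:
$P{\left(h \right)} = h^{2}$
$42 \left(P{\left(12 \right)} + 158\right) = 42 \left(12^{2} + 158\right) = 42 \left(144 + 158\right) = 42 \cdot 302 = 12684$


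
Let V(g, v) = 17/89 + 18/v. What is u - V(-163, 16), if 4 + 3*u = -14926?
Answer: -10632971/2136 ≈ -4978.0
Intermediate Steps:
u = -14930/3 (u = -4/3 + (⅓)*(-14926) = -4/3 - 14926/3 = -14930/3 ≈ -4976.7)
V(g, v) = 17/89 + 18/v (V(g, v) = 17*(1/89) + 18/v = 17/89 + 18/v)
u - V(-163, 16) = -14930/3 - (17/89 + 18/16) = -14930/3 - (17/89 + 18*(1/16)) = -14930/3 - (17/89 + 9/8) = -14930/3 - 1*937/712 = -14930/3 - 937/712 = -10632971/2136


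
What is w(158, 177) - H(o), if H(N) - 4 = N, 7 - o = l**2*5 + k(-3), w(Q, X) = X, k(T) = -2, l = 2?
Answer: 184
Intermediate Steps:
o = -11 (o = 7 - (2**2*5 - 2) = 7 - (4*5 - 2) = 7 - (20 - 2) = 7 - 1*18 = 7 - 18 = -11)
H(N) = 4 + N
w(158, 177) - H(o) = 177 - (4 - 11) = 177 - 1*(-7) = 177 + 7 = 184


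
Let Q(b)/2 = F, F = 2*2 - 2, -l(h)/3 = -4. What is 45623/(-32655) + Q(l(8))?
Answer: 84997/32655 ≈ 2.6029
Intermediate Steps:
l(h) = 12 (l(h) = -3*(-4) = 12)
F = 2 (F = 4 - 2 = 2)
Q(b) = 4 (Q(b) = 2*2 = 4)
45623/(-32655) + Q(l(8)) = 45623/(-32655) + 4 = 45623*(-1/32655) + 4 = -45623/32655 + 4 = 84997/32655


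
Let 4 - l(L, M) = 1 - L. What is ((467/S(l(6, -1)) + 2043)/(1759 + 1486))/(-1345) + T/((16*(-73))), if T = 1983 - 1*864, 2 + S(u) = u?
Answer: -34204573349/35684356400 ≈ -0.95853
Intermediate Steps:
l(L, M) = 3 + L (l(L, M) = 4 - (1 - L) = 4 + (-1 + L) = 3 + L)
S(u) = -2 + u
T = 1119 (T = 1983 - 864 = 1119)
((467/S(l(6, -1)) + 2043)/(1759 + 1486))/(-1345) + T/((16*(-73))) = ((467/(-2 + (3 + 6)) + 2043)/(1759 + 1486))/(-1345) + 1119/((16*(-73))) = ((467/(-2 + 9) + 2043)/3245)*(-1/1345) + 1119/(-1168) = ((467/7 + 2043)*(1/3245))*(-1/1345) + 1119*(-1/1168) = ((467*(⅐) + 2043)*(1/3245))*(-1/1345) - 1119/1168 = ((467/7 + 2043)*(1/3245))*(-1/1345) - 1119/1168 = ((14768/7)*(1/3245))*(-1/1345) - 1119/1168 = (14768/22715)*(-1/1345) - 1119/1168 = -14768/30551675 - 1119/1168 = -34204573349/35684356400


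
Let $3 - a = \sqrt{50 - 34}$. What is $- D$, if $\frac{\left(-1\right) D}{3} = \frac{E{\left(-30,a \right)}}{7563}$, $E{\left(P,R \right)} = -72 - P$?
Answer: $- \frac{42}{2521} \approx -0.01666$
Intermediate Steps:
$a = -1$ ($a = 3 - \sqrt{50 - 34} = 3 - \sqrt{16} = 3 - 4 = -1$)
$D = \frac{42}{2521}$ ($D = - 3 \frac{-72 - -30}{7563} = - 3 \left(-72 + 30\right) \frac{1}{7563} = - 3 \left(\left(-42\right) \frac{1}{7563}\right) = \left(-3\right) \left(- \frac{14}{2521}\right) = \frac{42}{2521} \approx 0.01666$)
$- D = \left(-1\right) \frac{42}{2521} = - \frac{42}{2521}$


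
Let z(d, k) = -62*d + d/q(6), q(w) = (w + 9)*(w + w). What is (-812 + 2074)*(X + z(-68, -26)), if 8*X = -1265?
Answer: 921701069/180 ≈ 5.1206e+6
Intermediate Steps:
X = -1265/8 (X = (1/8)*(-1265) = -1265/8 ≈ -158.13)
q(w) = 2*w*(9 + w) (q(w) = (9 + w)*(2*w) = 2*w*(9 + w))
z(d, k) = -11159*d/180 (z(d, k) = -62*d + d/((2*6*(9 + 6))) = -62*d + d/((2*6*15)) = -62*d + d/180 = -11159*d/180)
(-812 + 2074)*(X + z(-68, -26)) = (-812 + 2074)*(-1265/8 - 11159/180*(-68)) = 1262*(-1265/8 + 189703/45) = 1262*(1460699/360) = 921701069/180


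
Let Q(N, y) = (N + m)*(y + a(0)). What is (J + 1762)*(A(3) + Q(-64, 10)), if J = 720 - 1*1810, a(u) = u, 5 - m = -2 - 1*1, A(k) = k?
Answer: -374304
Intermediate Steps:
m = 8 (m = 5 - (-2 - 1*1) = 5 - (-2 - 1) = 5 - 1*(-3) = 5 + 3 = 8)
J = -1090 (J = 720 - 1810 = -1090)
Q(N, y) = y*(8 + N) (Q(N, y) = (N + 8)*(y + 0) = (8 + N)*y = y*(8 + N))
(J + 1762)*(A(3) + Q(-64, 10)) = (-1090 + 1762)*(3 + 10*(8 - 64)) = 672*(3 + 10*(-56)) = 672*(3 - 560) = 672*(-557) = -374304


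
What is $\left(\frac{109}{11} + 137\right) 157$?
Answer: $\frac{253712}{11} \approx 23065.0$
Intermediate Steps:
$\left(\frac{109}{11} + 137\right) 157 = \frac{1616}{11} \cdot 157 = \frac{253712}{11}$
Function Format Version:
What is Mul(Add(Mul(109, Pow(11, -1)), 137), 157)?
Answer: Rational(253712, 11) ≈ 23065.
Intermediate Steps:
Mul(Add(Mul(109, Pow(11, -1)), 137), 157) = Mul(Add(Mul(109, Rational(1, 11)), 137), 157) = Mul(Add(Rational(109, 11), 137), 157) = Mul(Rational(1616, 11), 157) = Rational(253712, 11)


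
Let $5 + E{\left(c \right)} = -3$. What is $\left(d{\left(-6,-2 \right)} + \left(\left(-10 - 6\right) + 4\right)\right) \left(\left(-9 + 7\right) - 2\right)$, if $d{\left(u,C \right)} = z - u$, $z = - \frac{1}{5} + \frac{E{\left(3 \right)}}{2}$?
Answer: $\frac{204}{5} \approx 40.8$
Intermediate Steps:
$E{\left(c \right)} = -8$ ($E{\left(c \right)} = -5 - 3 = -8$)
$z = - \frac{21}{5}$ ($z = - \frac{1}{5} - \frac{8}{2} = \left(-1\right) \frac{1}{5} - 4 = - \frac{1}{5} - 4 = - \frac{21}{5} \approx -4.2$)
$d{\left(u,C \right)} = - \frac{21}{5} - u$
$\left(d{\left(-6,-2 \right)} + \left(\left(-10 - 6\right) + 4\right)\right) \left(\left(-9 + 7\right) - 2\right) = \left(\left(- \frac{21}{5} - -6\right) + \left(\left(-10 - 6\right) + 4\right)\right) \left(\left(-9 + 7\right) - 2\right) = \left(\left(- \frac{21}{5} + 6\right) + \left(-16 + 4\right)\right) \left(-2 - 2\right) = \left(\frac{9}{5} - 12\right) \left(-4\right) = \left(- \frac{51}{5}\right) \left(-4\right) = \frac{204}{5}$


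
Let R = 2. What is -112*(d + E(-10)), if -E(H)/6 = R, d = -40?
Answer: 5824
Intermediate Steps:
E(H) = -12 (E(H) = -6*2 = -12)
-112*(d + E(-10)) = -112*(-40 - 12) = -112*(-52) = 5824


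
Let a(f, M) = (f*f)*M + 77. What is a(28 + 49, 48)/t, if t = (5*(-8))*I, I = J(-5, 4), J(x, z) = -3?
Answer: 284669/120 ≈ 2372.2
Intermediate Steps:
I = -3
a(f, M) = 77 + M*f² (a(f, M) = f²*M + 77 = M*f² + 77 = 77 + M*f²)
t = 120 (t = (5*(-8))*(-3) = -40*(-3) = 120)
a(28 + 49, 48)/t = (77 + 48*(28 + 49)²)/120 = (77 + 48*77²)*(1/120) = (77 + 48*5929)*(1/120) = (77 + 284592)*(1/120) = 284669*(1/120) = 284669/120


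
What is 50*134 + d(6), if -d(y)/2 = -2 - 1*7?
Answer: 6718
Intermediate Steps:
d(y) = 18 (d(y) = -2*(-2 - 1*7) = -2*(-2 - 7) = -2*(-9) = 18)
50*134 + d(6) = 50*134 + 18 = 6700 + 18 = 6718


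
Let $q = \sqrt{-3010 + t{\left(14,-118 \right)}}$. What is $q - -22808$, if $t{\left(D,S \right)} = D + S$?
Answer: $22808 + 3 i \sqrt{346} \approx 22808.0 + 55.803 i$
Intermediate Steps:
$q = 3 i \sqrt{346}$ ($q = \sqrt{-3010 + \left(14 - 118\right)} = \sqrt{-3010 - 104} = \sqrt{-3114} = 3 i \sqrt{346} \approx 55.803 i$)
$q - -22808 = 3 i \sqrt{346} - -22808 = 3 i \sqrt{346} + 22808 = 22808 + 3 i \sqrt{346}$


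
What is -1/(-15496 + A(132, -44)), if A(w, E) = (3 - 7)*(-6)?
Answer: 1/15472 ≈ 6.4633e-5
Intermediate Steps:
A(w, E) = 24 (A(w, E) = -4*(-6) = 24)
-1/(-15496 + A(132, -44)) = -1/(-15496 + 24) = -1/(-15472) = -1*(-1/15472) = 1/15472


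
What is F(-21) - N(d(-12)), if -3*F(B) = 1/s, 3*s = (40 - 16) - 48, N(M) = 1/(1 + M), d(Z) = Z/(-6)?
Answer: -7/24 ≈ -0.29167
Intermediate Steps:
d(Z) = -Z/6 (d(Z) = Z*(-⅙) = -Z/6)
s = -8 (s = ((40 - 16) - 48)/3 = (24 - 48)/3 = (⅓)*(-24) = -8)
F(B) = 1/24 (F(B) = -⅓/(-8) = -⅓*(-⅛) = 1/24)
F(-21) - N(d(-12)) = 1/24 - 1/(1 - ⅙*(-12)) = 1/24 - 1/(1 + 2) = 1/24 - 1/3 = 1/24 - 1*⅓ = 1/24 - ⅓ = -7/24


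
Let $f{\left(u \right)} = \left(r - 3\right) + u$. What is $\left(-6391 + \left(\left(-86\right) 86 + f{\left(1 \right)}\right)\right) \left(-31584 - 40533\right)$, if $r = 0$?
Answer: $994421313$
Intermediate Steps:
$f{\left(u \right)} = -3 + u$ ($f{\left(u \right)} = \left(0 - 3\right) + u = -3 + u$)
$\left(-6391 + \left(\left(-86\right) 86 + f{\left(1 \right)}\right)\right) \left(-31584 - 40533\right) = \left(-6391 + \left(\left(-86\right) 86 + \left(-3 + 1\right)\right)\right) \left(-31584 - 40533\right) = \left(-6391 - 7398\right) \left(-72117\right) = \left(-13789\right) \left(-72117\right) = 994421313$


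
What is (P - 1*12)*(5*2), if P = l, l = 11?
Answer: -10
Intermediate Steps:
P = 11
(P - 1*12)*(5*2) = (11 - 1*12)*(5*2) = (11 - 12)*10 = -1*10 = -10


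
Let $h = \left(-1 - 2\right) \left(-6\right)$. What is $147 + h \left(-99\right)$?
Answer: $-1635$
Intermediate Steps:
$h = 18$ ($h = \left(-3\right) \left(-6\right) = 18$)
$147 + h \left(-99\right) = 147 + 18 \left(-99\right) = 147 - 1782 = -1635$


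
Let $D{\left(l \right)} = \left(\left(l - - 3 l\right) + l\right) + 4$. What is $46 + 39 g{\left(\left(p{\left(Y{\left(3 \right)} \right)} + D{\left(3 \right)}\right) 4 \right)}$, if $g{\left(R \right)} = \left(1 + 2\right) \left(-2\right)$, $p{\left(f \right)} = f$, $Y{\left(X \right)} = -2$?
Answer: $-188$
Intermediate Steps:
$D{\left(l \right)} = 4 + 5 l$ ($D{\left(l \right)} = \left(\left(l + 3 l\right) + l\right) + 4 = \left(4 l + l\right) + 4 = 5 l + 4 = 4 + 5 l$)
$g{\left(R \right)} = -6$ ($g{\left(R \right)} = 3 \left(-2\right) = -6$)
$46 + 39 g{\left(\left(p{\left(Y{\left(3 \right)} \right)} + D{\left(3 \right)}\right) 4 \right)} = 46 + 39 \left(-6\right) = 46 - 234 = -188$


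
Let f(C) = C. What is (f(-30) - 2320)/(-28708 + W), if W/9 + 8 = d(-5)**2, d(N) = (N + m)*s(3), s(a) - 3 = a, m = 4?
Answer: 1175/14228 ≈ 0.082584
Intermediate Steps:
s(a) = 3 + a
d(N) = 24 + 6*N (d(N) = (N + 4)*(3 + 3) = (4 + N)*6 = 24 + 6*N)
W = 252 (W = -72 + 9*(24 + 6*(-5))**2 = -72 + 9*(24 - 30)**2 = -72 + 9*(-6)**2 = -72 + 9*36 = -72 + 324 = 252)
(f(-30) - 2320)/(-28708 + W) = (-30 - 2320)/(-28708 + 252) = -2350/(-28456) = -2350*(-1/28456) = 1175/14228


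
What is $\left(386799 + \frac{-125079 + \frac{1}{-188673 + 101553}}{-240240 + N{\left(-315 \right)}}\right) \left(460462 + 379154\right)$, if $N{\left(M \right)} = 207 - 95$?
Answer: $\frac{35385560183707696133}{108958080} \approx 3.2476 \cdot 10^{11}$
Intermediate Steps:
$N{\left(M \right)} = 112$
$\left(386799 + \frac{-125079 + \frac{1}{-188673 + 101553}}{-240240 + N{\left(-315 \right)}}\right) \left(460462 + 379154\right) = \left(386799 + \frac{-125079 + \frac{1}{-188673 + 101553}}{-240240 + 112}\right) \left(460462 + 379154\right) = \left(386799 + \frac{-125079 + \frac{1}{-87120}}{-240128}\right) 839616 = \left(386799 + \left(-125079 - \frac{1}{87120}\right) \left(- \frac{1}{240128}\right)\right) 839616 = \left(386799 - - \frac{10896882481}{20919951360}\right) 839616 = \left(386799 + \frac{10896882481}{20919951360}\right) 839616 = \frac{8091827162979121}{20919951360} \cdot 839616 = \frac{35385560183707696133}{108958080}$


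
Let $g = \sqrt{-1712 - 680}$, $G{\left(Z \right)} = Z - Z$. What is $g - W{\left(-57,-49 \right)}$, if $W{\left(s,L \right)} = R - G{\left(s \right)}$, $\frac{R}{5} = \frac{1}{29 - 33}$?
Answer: $\frac{5}{4} + 2 i \sqrt{598} \approx 1.25 + 48.908 i$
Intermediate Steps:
$G{\left(Z \right)} = 0$
$R = - \frac{5}{4}$ ($R = \frac{5}{29 - 33} = \frac{5}{-4} = 5 \left(- \frac{1}{4}\right) = - \frac{5}{4} \approx -1.25$)
$W{\left(s,L \right)} = - \frac{5}{4}$ ($W{\left(s,L \right)} = - \frac{5}{4} - 0 = - \frac{5}{4} + 0 = - \frac{5}{4}$)
$g = 2 i \sqrt{598}$ ($g = \sqrt{-2392} = 2 i \sqrt{598} \approx 48.908 i$)
$g - W{\left(-57,-49 \right)} = 2 i \sqrt{598} - - \frac{5}{4} = 2 i \sqrt{598} + \frac{5}{4} = \frac{5}{4} + 2 i \sqrt{598}$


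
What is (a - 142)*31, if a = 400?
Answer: 7998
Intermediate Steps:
(a - 142)*31 = (400 - 142)*31 = 258*31 = 7998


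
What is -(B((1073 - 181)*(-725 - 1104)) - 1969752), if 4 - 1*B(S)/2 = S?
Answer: -1293192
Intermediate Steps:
B(S) = 8 - 2*S
-(B((1073 - 181)*(-725 - 1104)) - 1969752) = -((8 - 2*(1073 - 181)*(-725 - 1104)) - 1969752) = -((8 - 1784*(-1829)) - 1969752) = -((8 - 2*(-1631468)) - 1969752) = -((8 + 3262936) - 1969752) = -(3262944 - 1969752) = -1*1293192 = -1293192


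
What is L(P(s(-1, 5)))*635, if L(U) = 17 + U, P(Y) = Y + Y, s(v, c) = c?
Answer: 17145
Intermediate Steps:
P(Y) = 2*Y
L(P(s(-1, 5)))*635 = (17 + 2*5)*635 = (17 + 10)*635 = 27*635 = 17145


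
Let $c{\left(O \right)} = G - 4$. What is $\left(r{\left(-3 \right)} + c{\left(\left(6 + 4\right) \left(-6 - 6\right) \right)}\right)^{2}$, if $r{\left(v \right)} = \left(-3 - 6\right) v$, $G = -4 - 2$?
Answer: $289$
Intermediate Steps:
$G = -6$ ($G = -4 - 2 = -6$)
$r{\left(v \right)} = - 9 v$ ($r{\left(v \right)} = \left(-3 - 6\right) v = - 9 v$)
$c{\left(O \right)} = -10$ ($c{\left(O \right)} = -6 - 4 = -10$)
$\left(r{\left(-3 \right)} + c{\left(\left(6 + 4\right) \left(-6 - 6\right) \right)}\right)^{2} = \left(\left(-9\right) \left(-3\right) - 10\right)^{2} = \left(27 - 10\right)^{2} = 17^{2} = 289$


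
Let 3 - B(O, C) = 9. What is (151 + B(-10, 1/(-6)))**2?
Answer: 21025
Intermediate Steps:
B(O, C) = -6 (B(O, C) = 3 - 1*9 = 3 - 9 = -6)
(151 + B(-10, 1/(-6)))**2 = (151 - 6)**2 = 145**2 = 21025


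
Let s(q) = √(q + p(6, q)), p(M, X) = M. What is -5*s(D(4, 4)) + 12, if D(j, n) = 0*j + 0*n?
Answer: 12 - 5*√6 ≈ -0.24745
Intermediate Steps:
D(j, n) = 0 (D(j, n) = 0 + 0 = 0)
s(q) = √(6 + q) (s(q) = √(q + 6) = √(6 + q))
-5*s(D(4, 4)) + 12 = -5*√(6 + 0) + 12 = -5*√6 + 12 = 12 - 5*√6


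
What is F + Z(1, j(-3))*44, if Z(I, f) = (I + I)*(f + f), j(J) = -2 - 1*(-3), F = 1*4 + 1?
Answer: 181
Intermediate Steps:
F = 5 (F = 4 + 1 = 5)
j(J) = 1 (j(J) = -2 + 3 = 1)
Z(I, f) = 4*I*f (Z(I, f) = (2*I)*(2*f) = 4*I*f)
F + Z(1, j(-3))*44 = 5 + (4*1*1)*44 = 5 + 4*44 = 5 + 176 = 181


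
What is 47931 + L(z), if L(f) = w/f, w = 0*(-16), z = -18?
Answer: 47931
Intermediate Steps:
w = 0
L(f) = 0 (L(f) = 0/f = 0)
47931 + L(z) = 47931 + 0 = 47931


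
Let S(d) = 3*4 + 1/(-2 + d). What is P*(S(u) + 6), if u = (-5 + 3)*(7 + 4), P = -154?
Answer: -33187/12 ≈ -2765.6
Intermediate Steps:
u = -22 (u = -2*11 = -22)
S(d) = 12 + 1/(-2 + d)
P*(S(u) + 6) = -154*((-23 + 12*(-22))/(-2 - 22) + 6) = -154*((-23 - 264)/(-24) + 6) = -154*(-1/24*(-287) + 6) = -154*(287/24 + 6) = -154*431/24 = -33187/12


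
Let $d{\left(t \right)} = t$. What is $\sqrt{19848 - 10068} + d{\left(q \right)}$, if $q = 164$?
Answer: $164 + 2 \sqrt{2445} \approx 262.89$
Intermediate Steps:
$\sqrt{19848 - 10068} + d{\left(q \right)} = \sqrt{19848 - 10068} + 164 = \sqrt{9780} + 164 = 2 \sqrt{2445} + 164 = 164 + 2 \sqrt{2445}$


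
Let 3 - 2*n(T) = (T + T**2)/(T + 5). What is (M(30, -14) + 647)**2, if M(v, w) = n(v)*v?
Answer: 4218916/49 ≈ 86100.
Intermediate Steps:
n(T) = 3/2 - (T + T**2)/(2*(5 + T)) (n(T) = 3/2 - (T + T**2)/(2*(T + 5)) = 3/2 - (T + T**2)/(2*(5 + T)))
M(v, w) = v*(15 - v**2 + 2*v)/(2*(5 + v)) (M(v, w) = ((15 - v**2 + 2*v)/(2*(5 + v)))*v = v*(15 - v**2 + 2*v)/(2*(5 + v)))
(M(30, -14) + 647)**2 = ((1/2)*30*(15 - 1*30**2 + 2*30)/(5 + 30) + 647)**2 = ((1/2)*30*(15 - 1*900 + 60)/35 + 647)**2 = ((1/2)*30*(1/35)*(15 - 900 + 60) + 647)**2 = ((1/2)*30*(1/35)*(-825) + 647)**2 = (-2475/7 + 647)**2 = (2054/7)**2 = 4218916/49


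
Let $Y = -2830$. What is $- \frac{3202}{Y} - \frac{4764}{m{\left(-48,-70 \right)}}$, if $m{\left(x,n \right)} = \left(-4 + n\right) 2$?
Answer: $\frac{1744502}{52355} \approx 33.321$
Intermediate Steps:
$m{\left(x,n \right)} = -8 + 2 n$
$- \frac{3202}{Y} - \frac{4764}{m{\left(-48,-70 \right)}} = - \frac{3202}{-2830} - \frac{4764}{-8 + 2 \left(-70\right)} = \left(-3202\right) \left(- \frac{1}{2830}\right) - \frac{4764}{-8 - 140} = \frac{1601}{1415} - \frac{4764}{-148} = \frac{1601}{1415} - - \frac{1191}{37} = \frac{1601}{1415} + \frac{1191}{37} = \frac{1744502}{52355}$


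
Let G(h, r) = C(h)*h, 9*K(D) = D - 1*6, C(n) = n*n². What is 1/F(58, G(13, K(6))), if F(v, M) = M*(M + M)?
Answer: 1/1631461442 ≈ 6.1295e-10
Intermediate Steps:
C(n) = n³
K(D) = -⅔ + D/9 (K(D) = (D - 1*6)/9 = (D - 6)/9 = (-6 + D)/9 = -⅔ + D/9)
G(h, r) = h⁴ (G(h, r) = h³*h = h⁴)
F(v, M) = 2*M² (F(v, M) = M*(2*M) = 2*M²)
1/F(58, G(13, K(6))) = 1/(2*(13⁴)²) = 1/(2*28561²) = 1/(2*815730721) = 1/1631461442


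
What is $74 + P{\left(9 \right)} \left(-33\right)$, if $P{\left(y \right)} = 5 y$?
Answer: $-1411$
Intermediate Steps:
$74 + P{\left(9 \right)} \left(-33\right) = 74 + 5 \cdot 9 \left(-33\right) = 74 + 45 \left(-33\right) = 74 - 1485 = -1411$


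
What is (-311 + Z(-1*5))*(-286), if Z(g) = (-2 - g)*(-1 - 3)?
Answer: 92378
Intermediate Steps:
Z(g) = 8 + 4*g (Z(g) = (-2 - g)*(-4) = 8 + 4*g)
(-311 + Z(-1*5))*(-286) = (-311 + (8 + 4*(-1*5)))*(-286) = (-311 + (8 + 4*(-5)))*(-286) = (-311 + (8 - 20))*(-286) = (-311 - 12)*(-286) = -323*(-286) = 92378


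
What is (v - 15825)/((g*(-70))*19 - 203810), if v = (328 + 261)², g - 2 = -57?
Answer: -82774/32665 ≈ -2.5340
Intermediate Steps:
g = -55 (g = 2 - 57 = -55)
v = 346921 (v = 589² = 346921)
(v - 15825)/((g*(-70))*19 - 203810) = (346921 - 15825)/(-55*(-70)*19 - 203810) = 331096/(3850*19 - 203810) = 331096/(73150 - 203810) = 331096/(-130660) = 331096*(-1/130660) = -82774/32665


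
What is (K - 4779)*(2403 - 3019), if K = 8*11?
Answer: 2889656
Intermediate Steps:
K = 88
(K - 4779)*(2403 - 3019) = (88 - 4779)*(2403 - 3019) = -4691*(-616) = 2889656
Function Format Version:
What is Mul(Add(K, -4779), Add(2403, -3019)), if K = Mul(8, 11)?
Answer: 2889656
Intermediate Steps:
K = 88
Mul(Add(K, -4779), Add(2403, -3019)) = Mul(Add(88, -4779), Add(2403, -3019)) = Mul(-4691, -616) = 2889656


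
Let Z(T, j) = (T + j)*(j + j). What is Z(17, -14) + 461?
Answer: 377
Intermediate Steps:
Z(T, j) = 2*j*(T + j) (Z(T, j) = (T + j)*(2*j) = 2*j*(T + j))
Z(17, -14) + 461 = 2*(-14)*(17 - 14) + 461 = 2*(-14)*3 + 461 = -84 + 461 = 377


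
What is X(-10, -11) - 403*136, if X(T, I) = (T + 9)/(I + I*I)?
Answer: -6028881/110 ≈ -54808.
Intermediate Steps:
X(T, I) = (9 + T)/(I + I²)
X(-10, -11) - 403*136 = (9 - 10)/((-11)*(1 - 11)) - 403*136 = -1/11*(-1)/(-10) - 54808 = -1/11*(-⅒)*(-1) - 54808 = -1/110 - 54808 = -6028881/110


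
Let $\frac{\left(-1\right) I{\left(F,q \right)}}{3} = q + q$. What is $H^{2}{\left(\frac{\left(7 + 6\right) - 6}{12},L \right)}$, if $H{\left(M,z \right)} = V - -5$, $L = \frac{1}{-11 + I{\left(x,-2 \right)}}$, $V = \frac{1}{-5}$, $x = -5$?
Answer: $\frac{576}{25} \approx 23.04$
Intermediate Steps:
$I{\left(F,q \right)} = - 6 q$ ($I{\left(F,q \right)} = - 3 \left(q + q\right) = - 3 \cdot 2 q = - 6 q$)
$V = - \frac{1}{5} \approx -0.2$
$L = 1$ ($L = \frac{1}{-11 - -12} = \frac{1}{-11 + 12} = 1^{-1} = 1$)
$H{\left(M,z \right)} = \frac{24}{5}$ ($H{\left(M,z \right)} = - \frac{1}{5} - -5 = - \frac{1}{5} + 5 = \frac{24}{5}$)
$H^{2}{\left(\frac{\left(7 + 6\right) - 6}{12},L \right)} = \left(\frac{24}{5}\right)^{2} = \frac{576}{25}$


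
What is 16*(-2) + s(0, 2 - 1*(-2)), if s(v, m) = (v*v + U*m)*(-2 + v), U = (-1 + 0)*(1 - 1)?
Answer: -32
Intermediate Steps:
U = 0 (U = -1*0 = 0)
s(v, m) = v²*(-2 + v) (s(v, m) = (v*v + 0*m)*(-2 + v) = (v² + 0)*(-2 + v) = v²*(-2 + v))
16*(-2) + s(0, 2 - 1*(-2)) = 16*(-2) + 0²*(-2 + 0) = -32 + 0*(-2) = -32 + 0 = -32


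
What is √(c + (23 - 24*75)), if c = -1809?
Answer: I*√3586 ≈ 59.883*I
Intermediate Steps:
√(c + (23 - 24*75)) = √(-1809 + (23 - 24*75)) = √(-1809 + (23 - 1800)) = √(-1809 - 1777) = √(-3586) = I*√3586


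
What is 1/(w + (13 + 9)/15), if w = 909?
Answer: 15/13657 ≈ 0.0010983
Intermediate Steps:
1/(w + (13 + 9)/15) = 1/(909 + (13 + 9)/15) = 1/(909 + (1/15)*22) = 1/(909 + 22/15) = 1/(13657/15) = 15/13657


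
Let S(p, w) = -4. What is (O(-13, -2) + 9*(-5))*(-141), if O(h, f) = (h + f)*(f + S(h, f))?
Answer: -6345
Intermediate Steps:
O(h, f) = (-4 + f)*(f + h) (O(h, f) = (h + f)*(f - 4) = (f + h)*(-4 + f) = (-4 + f)*(f + h))
(O(-13, -2) + 9*(-5))*(-141) = (((-2)**2 - 4*(-2) - 4*(-13) - 2*(-13)) + 9*(-5))*(-141) = ((4 + 8 + 52 + 26) - 45)*(-141) = (90 - 45)*(-141) = 45*(-141) = -6345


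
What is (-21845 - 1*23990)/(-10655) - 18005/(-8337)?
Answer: 114793934/17766147 ≈ 6.4614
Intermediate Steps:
(-21845 - 1*23990)/(-10655) - 18005/(-8337) = (-21845 - 23990)*(-1/10655) - 18005*(-1/8337) = -45835*(-1/10655) + 18005/8337 = 9167/2131 + 18005/8337 = 114793934/17766147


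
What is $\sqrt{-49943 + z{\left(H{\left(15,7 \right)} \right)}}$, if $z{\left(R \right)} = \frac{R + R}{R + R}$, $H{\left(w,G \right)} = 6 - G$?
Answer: $i \sqrt{49942} \approx 223.48 i$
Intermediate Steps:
$z{\left(R \right)} = 1$ ($z{\left(R \right)} = \frac{2 R}{2 R} = 2 R \frac{1}{2 R} = 1$)
$\sqrt{-49943 + z{\left(H{\left(15,7 \right)} \right)}} = \sqrt{-49943 + 1} = \sqrt{-49942} = i \sqrt{49942}$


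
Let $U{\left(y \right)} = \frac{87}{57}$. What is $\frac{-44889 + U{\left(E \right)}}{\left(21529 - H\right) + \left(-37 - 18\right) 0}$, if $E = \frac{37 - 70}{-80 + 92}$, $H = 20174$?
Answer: $- \frac{852862}{25745} \approx -33.127$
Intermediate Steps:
$E = - \frac{11}{4}$ ($E = - \frac{33}{12} = \left(-33\right) \frac{1}{12} = - \frac{11}{4} \approx -2.75$)
$U{\left(y \right)} = \frac{29}{19}$ ($U{\left(y \right)} = 87 \cdot \frac{1}{57} = \frac{29}{19}$)
$\frac{-44889 + U{\left(E \right)}}{\left(21529 - H\right) + \left(-37 - 18\right) 0} = \frac{-44889 + \frac{29}{19}}{\left(21529 - 20174\right) + \left(-37 - 18\right) 0} = - \frac{852862}{19 \left(\left(21529 - 20174\right) - 0\right)} = - \frac{852862}{19 \left(1355 + 0\right)} = - \frac{852862}{19 \cdot 1355} = \left(- \frac{852862}{19}\right) \frac{1}{1355} = - \frac{852862}{25745}$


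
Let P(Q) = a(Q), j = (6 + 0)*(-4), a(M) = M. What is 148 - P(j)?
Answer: 172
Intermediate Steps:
j = -24 (j = 6*(-4) = -24)
P(Q) = Q
148 - P(j) = 148 - 1*(-24) = 148 + 24 = 172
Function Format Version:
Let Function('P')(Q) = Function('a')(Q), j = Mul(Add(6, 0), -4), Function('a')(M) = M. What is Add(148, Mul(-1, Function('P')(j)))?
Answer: 172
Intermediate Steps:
j = -24 (j = Mul(6, -4) = -24)
Function('P')(Q) = Q
Add(148, Mul(-1, Function('P')(j))) = Add(148, Mul(-1, -24)) = Add(148, 24) = 172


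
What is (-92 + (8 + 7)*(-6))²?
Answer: 33124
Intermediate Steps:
(-92 + (8 + 7)*(-6))² = (-92 + 15*(-6))² = (-92 - 90)² = (-182)² = 33124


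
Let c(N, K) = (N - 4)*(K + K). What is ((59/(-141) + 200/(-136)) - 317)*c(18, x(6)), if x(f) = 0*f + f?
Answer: -42805112/799 ≈ -53573.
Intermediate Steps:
x(f) = f (x(f) = 0 + f = f)
c(N, K) = 2*K*(-4 + N) (c(N, K) = (-4 + N)*(2*K) = 2*K*(-4 + N))
((59/(-141) + 200/(-136)) - 317)*c(18, x(6)) = ((59/(-141) + 200/(-136)) - 317)*(2*6*(-4 + 18)) = ((59*(-1/141) + 200*(-1/136)) - 317)*(2*6*14) = ((-59/141 - 25/17) - 317)*168 = (-4528/2397 - 317)*168 = -764377/2397*168 = -42805112/799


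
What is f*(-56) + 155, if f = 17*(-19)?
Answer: 18243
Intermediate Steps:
f = -323
f*(-56) + 155 = -323*(-56) + 155 = 18088 + 155 = 18243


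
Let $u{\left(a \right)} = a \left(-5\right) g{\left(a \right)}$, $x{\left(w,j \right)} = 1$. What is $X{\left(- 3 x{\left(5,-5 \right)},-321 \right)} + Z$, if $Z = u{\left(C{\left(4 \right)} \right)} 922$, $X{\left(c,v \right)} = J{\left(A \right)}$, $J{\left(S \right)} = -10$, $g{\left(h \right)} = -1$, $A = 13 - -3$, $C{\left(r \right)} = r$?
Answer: $18430$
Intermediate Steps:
$A = 16$ ($A = 13 + 3 = 16$)
$u{\left(a \right)} = 5 a$ ($u{\left(a \right)} = a \left(-5\right) \left(-1\right) = - 5 a \left(-1\right) = 5 a$)
$X{\left(c,v \right)} = -10$
$Z = 18440$ ($Z = 5 \cdot 4 \cdot 922 = 20 \cdot 922 = 18440$)
$X{\left(- 3 x{\left(5,-5 \right)},-321 \right)} + Z = -10 + 18440 = 18430$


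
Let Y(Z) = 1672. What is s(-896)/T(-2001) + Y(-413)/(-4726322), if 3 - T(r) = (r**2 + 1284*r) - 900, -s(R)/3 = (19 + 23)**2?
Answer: 1884529918/564722221009 ≈ 0.0033371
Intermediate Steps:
s(R) = -5292 (s(R) = -3*(19 + 23)**2 = -3*42**2 = -3*1764 = -5292)
T(r) = 903 - r**2 - 1284*r (T(r) = 3 - ((r**2 + 1284*r) - 900) = 3 - (-900 + r**2 + 1284*r) = 3 + (900 - r**2 - 1284*r) = 903 - r**2 - 1284*r)
s(-896)/T(-2001) + Y(-413)/(-4726322) = -5292/(903 - 1*(-2001)**2 - 1284*(-2001)) + 1672/(-4726322) = -5292/(903 - 1*4004001 + 2569284) + 1672*(-1/4726322) = -5292/(903 - 4004001 + 2569284) - 836/2363161 = -5292/(-1433814) - 836/2363161 = -5292*(-1/1433814) - 836/2363161 = 882/238969 - 836/2363161 = 1884529918/564722221009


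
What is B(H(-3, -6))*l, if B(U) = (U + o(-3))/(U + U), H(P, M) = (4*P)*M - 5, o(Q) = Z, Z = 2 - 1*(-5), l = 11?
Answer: 407/67 ≈ 6.0746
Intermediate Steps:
Z = 7 (Z = 2 + 5 = 7)
o(Q) = 7
H(P, M) = -5 + 4*M*P (H(P, M) = 4*M*P - 5 = -5 + 4*M*P)
B(U) = (7 + U)/(2*U) (B(U) = (U + 7)/(U + U) = (7 + U)/((2*U)) = (7 + U)*(1/(2*U)) = (7 + U)/(2*U))
B(H(-3, -6))*l = ((7 + (-5 + 4*(-6)*(-3)))/(2*(-5 + 4*(-6)*(-3))))*11 = ((7 + (-5 + 72))/(2*(-5 + 72)))*11 = ((½)*(7 + 67)/67)*11 = ((½)*(1/67)*74)*11 = (37/67)*11 = 407/67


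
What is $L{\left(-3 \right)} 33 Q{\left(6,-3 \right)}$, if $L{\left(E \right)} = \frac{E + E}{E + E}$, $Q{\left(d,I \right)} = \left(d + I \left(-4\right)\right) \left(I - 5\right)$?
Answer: $-4752$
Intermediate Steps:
$Q{\left(d,I \right)} = \left(-5 + I\right) \left(d - 4 I\right)$ ($Q{\left(d,I \right)} = \left(d - 4 I\right) \left(-5 + I\right) = \left(-5 + I\right) \left(d - 4 I\right)$)
$L{\left(E \right)} = 1$ ($L{\left(E \right)} = \frac{2 E}{2 E} = 2 E \frac{1}{2 E} = 1$)
$L{\left(-3 \right)} 33 Q{\left(6,-3 \right)} = 1 \cdot 33 \left(\left(-5\right) 6 - 4 \left(-3\right)^{2} + 20 \left(-3\right) - 18\right) = 33 \left(-30 - 36 - 60 - 18\right) = 33 \left(-144\right) = -4752$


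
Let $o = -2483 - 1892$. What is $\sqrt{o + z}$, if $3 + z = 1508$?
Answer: $i \sqrt{2870} \approx 53.572 i$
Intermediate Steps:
$z = 1505$ ($z = -3 + 1508 = 1505$)
$o = -4375$
$\sqrt{o + z} = \sqrt{-4375 + 1505} = \sqrt{-2870} = i \sqrt{2870}$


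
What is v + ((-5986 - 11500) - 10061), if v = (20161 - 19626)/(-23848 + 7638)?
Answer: -89307481/3242 ≈ -27547.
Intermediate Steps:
v = -107/3242 (v = 535/(-16210) = 535*(-1/16210) = -107/3242 ≈ -0.033004)
v + ((-5986 - 11500) - 10061) = -107/3242 + ((-5986 - 11500) - 10061) = -107/3242 + (-17486 - 10061) = -107/3242 - 27547 = -89307481/3242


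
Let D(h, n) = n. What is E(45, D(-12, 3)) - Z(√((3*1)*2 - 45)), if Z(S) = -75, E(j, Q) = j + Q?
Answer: 123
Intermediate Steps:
E(j, Q) = Q + j
E(45, D(-12, 3)) - Z(√((3*1)*2 - 45)) = (3 + 45) - 1*(-75) = 48 + 75 = 123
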